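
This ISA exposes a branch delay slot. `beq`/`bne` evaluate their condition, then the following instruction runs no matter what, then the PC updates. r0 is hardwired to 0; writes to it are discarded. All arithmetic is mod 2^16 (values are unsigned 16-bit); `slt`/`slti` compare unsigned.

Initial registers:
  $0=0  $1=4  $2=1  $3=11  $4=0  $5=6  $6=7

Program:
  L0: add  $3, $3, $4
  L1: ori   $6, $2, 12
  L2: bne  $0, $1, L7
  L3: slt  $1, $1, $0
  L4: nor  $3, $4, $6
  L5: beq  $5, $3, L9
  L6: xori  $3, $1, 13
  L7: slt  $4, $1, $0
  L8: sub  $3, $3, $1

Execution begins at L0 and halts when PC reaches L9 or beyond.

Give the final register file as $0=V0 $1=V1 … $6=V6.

  step pc=0: add  $3, $3, $4  regs=(0,4,1,11,0,6,7)
  step pc=1: ori   $6, $2, 12  regs=(0,4,1,11,0,6,13)
  step pc=2: bne  $0, $1, L7  cond=T  regs=(0,4,1,11,0,6,13)
  step pc=3: slt  $1, $1, $0  regs=(0,0,1,11,0,6,13)
  step pc=7: slt  $4, $1, $0  regs=(0,0,1,11,0,6,13)
  step pc=8: sub  $3, $3, $1  regs=(0,0,1,11,0,6,13)

$0=0 $1=0 $2=1 $3=11 $4=0 $5=6 $6=13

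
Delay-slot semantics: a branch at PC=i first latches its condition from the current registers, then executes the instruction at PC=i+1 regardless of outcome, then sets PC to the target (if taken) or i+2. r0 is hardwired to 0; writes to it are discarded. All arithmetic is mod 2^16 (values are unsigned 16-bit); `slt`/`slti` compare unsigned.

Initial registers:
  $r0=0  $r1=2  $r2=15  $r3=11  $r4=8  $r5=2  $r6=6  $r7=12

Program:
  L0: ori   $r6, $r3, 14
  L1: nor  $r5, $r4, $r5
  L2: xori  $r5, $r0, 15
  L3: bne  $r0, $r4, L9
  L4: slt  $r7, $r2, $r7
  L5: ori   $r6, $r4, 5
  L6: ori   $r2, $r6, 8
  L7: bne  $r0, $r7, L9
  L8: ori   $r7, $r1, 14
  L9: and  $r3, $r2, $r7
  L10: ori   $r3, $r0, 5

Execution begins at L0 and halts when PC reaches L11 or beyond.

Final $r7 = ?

[0] ori   $r6, $r3, 14  →  {$r0:0, $r1:2, $r2:15, $r3:11, $r4:8, $r5:2, $r6:15, $r7:12}
[1] nor  $r5, $r4, $r5  →  {$r0:0, $r1:2, $r2:15, $r3:11, $r4:8, $r5:65525, $r6:15, $r7:12}
[2] xori  $r5, $r0, 15  →  {$r0:0, $r1:2, $r2:15, $r3:11, $r4:8, $r5:15, $r6:15, $r7:12}
[3] bne  $r0, $r4, L9  →  {$r0:0, $r1:2, $r2:15, $r3:11, $r4:8, $r5:15, $r6:15, $r7:12}  ⟨branch taken⟩
[4] slt  $r7, $r2, $r7  →  {$r0:0, $r1:2, $r2:15, $r3:11, $r4:8, $r5:15, $r6:15, $r7:0}
[9] and  $r3, $r2, $r7  →  {$r0:0, $r1:2, $r2:15, $r3:0, $r4:8, $r5:15, $r6:15, $r7:0}
[10] ori   $r3, $r0, 5  →  {$r0:0, $r1:2, $r2:15, $r3:5, $r4:8, $r5:15, $r6:15, $r7:0}

0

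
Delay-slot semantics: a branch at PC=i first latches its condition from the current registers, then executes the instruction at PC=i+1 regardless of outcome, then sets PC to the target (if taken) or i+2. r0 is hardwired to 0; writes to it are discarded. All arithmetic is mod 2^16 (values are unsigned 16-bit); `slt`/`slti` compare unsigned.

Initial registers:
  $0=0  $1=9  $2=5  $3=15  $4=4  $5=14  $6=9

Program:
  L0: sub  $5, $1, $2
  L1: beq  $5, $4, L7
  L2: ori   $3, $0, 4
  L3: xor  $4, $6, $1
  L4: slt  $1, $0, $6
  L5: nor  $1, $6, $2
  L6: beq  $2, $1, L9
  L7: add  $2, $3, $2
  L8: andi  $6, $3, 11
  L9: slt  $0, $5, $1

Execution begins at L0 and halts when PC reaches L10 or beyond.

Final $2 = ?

9

  step pc=0: sub  $5, $1, $2  regs=(0,9,5,15,4,4,9)
  step pc=1: beq  $5, $4, L7  cond=T  regs=(0,9,5,15,4,4,9)
  step pc=2: ori   $3, $0, 4  regs=(0,9,5,4,4,4,9)
  step pc=7: add  $2, $3, $2  regs=(0,9,9,4,4,4,9)
  step pc=8: andi  $6, $3, 11  regs=(0,9,9,4,4,4,0)
  step pc=9: slt  $0, $5, $1  regs=(0,9,9,4,4,4,0)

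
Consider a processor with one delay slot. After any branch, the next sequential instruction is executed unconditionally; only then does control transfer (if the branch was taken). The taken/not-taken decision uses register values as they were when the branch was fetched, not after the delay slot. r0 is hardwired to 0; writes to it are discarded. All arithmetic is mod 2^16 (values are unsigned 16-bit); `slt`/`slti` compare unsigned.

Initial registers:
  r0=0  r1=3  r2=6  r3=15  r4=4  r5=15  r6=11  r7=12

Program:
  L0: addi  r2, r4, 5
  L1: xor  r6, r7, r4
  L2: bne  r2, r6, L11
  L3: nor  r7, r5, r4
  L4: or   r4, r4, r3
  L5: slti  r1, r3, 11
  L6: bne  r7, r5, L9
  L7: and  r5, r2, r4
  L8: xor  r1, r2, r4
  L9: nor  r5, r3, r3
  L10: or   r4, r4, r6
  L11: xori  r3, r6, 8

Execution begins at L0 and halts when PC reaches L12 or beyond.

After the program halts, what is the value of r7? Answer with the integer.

PC=0  addi  r2, r4, 5        | r0=0 r1=3 r2=9 r3=15 r4=4 r5=15 r6=11 r7=12
PC=1  xor  r6, r7, r4        | r0=0 r1=3 r2=9 r3=15 r4=4 r5=15 r6=8 r7=12
PC=2  bne  r2, r6, L11       | r0=0 r1=3 r2=9 r3=15 r4=4 r5=15 r6=8 r7=12  [TAKEN]
PC=3  nor  r7, r5, r4        | r0=0 r1=3 r2=9 r3=15 r4=4 r5=15 r6=8 r7=65520
PC=11 xori  r3, r6, 8        | r0=0 r1=3 r2=9 r3=0 r4=4 r5=15 r6=8 r7=65520

65520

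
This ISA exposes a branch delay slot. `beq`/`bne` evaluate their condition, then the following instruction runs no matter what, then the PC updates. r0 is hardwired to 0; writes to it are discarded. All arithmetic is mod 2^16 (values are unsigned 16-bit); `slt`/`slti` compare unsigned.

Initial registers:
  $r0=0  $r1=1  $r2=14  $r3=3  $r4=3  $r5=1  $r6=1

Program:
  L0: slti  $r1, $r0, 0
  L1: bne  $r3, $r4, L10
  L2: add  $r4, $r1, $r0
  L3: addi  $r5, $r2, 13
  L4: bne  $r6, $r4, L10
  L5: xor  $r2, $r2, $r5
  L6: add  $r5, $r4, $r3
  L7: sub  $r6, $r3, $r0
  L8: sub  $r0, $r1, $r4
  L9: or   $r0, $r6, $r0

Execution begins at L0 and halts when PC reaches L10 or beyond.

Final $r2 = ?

  step pc=0: slti  $r1, $r0, 0  regs=(0,0,14,3,3,1,1)
  step pc=1: bne  $r3, $r4, L10  cond=F  regs=(0,0,14,3,3,1,1)
  step pc=2: add  $r4, $r1, $r0  regs=(0,0,14,3,0,1,1)
  step pc=3: addi  $r5, $r2, 13  regs=(0,0,14,3,0,27,1)
  step pc=4: bne  $r6, $r4, L10  cond=T  regs=(0,0,14,3,0,27,1)
  step pc=5: xor  $r2, $r2, $r5  regs=(0,0,21,3,0,27,1)

21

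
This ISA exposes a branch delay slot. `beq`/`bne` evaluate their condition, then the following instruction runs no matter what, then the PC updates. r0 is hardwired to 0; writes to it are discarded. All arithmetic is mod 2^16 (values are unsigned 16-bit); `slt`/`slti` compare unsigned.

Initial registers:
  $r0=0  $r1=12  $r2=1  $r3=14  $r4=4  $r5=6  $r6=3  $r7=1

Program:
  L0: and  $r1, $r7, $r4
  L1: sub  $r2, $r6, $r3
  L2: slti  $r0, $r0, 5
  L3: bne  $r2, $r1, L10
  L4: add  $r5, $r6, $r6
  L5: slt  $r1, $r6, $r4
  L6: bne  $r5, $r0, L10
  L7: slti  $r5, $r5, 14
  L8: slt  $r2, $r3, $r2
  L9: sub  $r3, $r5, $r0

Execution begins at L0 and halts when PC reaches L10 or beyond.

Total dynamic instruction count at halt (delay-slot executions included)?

PC=0  and  $r1, $r7, $r4     | $r0=0 $r1=0 $r2=1 $r3=14 $r4=4 $r5=6 $r6=3 $r7=1
PC=1  sub  $r2, $r6, $r3     | $r0=0 $r1=0 $r2=65525 $r3=14 $r4=4 $r5=6 $r6=3 $r7=1
PC=2  slti  $r0, $r0, 5      | $r0=0 $r1=0 $r2=65525 $r3=14 $r4=4 $r5=6 $r6=3 $r7=1
PC=3  bne  $r2, $r1, L10     | $r0=0 $r1=0 $r2=65525 $r3=14 $r4=4 $r5=6 $r6=3 $r7=1  [TAKEN]
PC=4  add  $r5, $r6, $r6     | $r0=0 $r1=0 $r2=65525 $r3=14 $r4=4 $r5=6 $r6=3 $r7=1

5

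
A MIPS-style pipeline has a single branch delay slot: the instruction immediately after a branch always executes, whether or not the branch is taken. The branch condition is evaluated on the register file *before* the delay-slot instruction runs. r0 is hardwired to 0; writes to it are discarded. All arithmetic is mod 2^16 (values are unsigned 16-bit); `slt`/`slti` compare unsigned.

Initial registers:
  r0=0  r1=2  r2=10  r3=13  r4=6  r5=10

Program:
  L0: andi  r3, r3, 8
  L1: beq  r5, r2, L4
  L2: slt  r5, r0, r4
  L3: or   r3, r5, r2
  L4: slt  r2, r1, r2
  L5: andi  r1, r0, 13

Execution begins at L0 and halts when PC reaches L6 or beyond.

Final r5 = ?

#0 andi  r3, r3, 8 ; 0/2/10/8/6/10
#1 beq  r5, r2, L4 ; 0/2/10/8/6/10 ; →target
#2 slt  r5, r0, r4 ; 0/2/10/8/6/1
#4 slt  r2, r1, r2 ; 0/2/1/8/6/1
#5 andi  r1, r0, 13 ; 0/0/1/8/6/1

1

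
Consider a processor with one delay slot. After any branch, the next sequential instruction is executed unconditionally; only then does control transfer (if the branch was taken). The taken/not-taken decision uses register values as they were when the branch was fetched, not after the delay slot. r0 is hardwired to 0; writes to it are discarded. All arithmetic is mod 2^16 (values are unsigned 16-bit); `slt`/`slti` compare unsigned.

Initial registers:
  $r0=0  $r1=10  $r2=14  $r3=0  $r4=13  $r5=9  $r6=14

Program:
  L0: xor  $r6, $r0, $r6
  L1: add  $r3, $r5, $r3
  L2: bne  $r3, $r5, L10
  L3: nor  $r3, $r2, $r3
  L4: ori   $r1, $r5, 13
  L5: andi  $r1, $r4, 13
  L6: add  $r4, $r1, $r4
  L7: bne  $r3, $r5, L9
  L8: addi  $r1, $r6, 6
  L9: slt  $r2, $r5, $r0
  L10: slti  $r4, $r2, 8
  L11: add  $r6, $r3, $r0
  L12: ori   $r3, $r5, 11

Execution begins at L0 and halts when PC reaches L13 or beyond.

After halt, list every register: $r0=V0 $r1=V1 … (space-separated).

  step pc=0: xor  $r6, $r0, $r6  regs=(0,10,14,0,13,9,14)
  step pc=1: add  $r3, $r5, $r3  regs=(0,10,14,9,13,9,14)
  step pc=2: bne  $r3, $r5, L10  cond=F  regs=(0,10,14,9,13,9,14)
  step pc=3: nor  $r3, $r2, $r3  regs=(0,10,14,65520,13,9,14)
  step pc=4: ori   $r1, $r5, 13  regs=(0,13,14,65520,13,9,14)
  step pc=5: andi  $r1, $r4, 13  regs=(0,13,14,65520,13,9,14)
  step pc=6: add  $r4, $r1, $r4  regs=(0,13,14,65520,26,9,14)
  step pc=7: bne  $r3, $r5, L9  cond=T  regs=(0,13,14,65520,26,9,14)
  step pc=8: addi  $r1, $r6, 6  regs=(0,20,14,65520,26,9,14)
  step pc=9: slt  $r2, $r5, $r0  regs=(0,20,0,65520,26,9,14)
  step pc=10: slti  $r4, $r2, 8  regs=(0,20,0,65520,1,9,14)
  step pc=11: add  $r6, $r3, $r0  regs=(0,20,0,65520,1,9,65520)
  step pc=12: ori   $r3, $r5, 11  regs=(0,20,0,11,1,9,65520)

$r0=0 $r1=20 $r2=0 $r3=11 $r4=1 $r5=9 $r6=65520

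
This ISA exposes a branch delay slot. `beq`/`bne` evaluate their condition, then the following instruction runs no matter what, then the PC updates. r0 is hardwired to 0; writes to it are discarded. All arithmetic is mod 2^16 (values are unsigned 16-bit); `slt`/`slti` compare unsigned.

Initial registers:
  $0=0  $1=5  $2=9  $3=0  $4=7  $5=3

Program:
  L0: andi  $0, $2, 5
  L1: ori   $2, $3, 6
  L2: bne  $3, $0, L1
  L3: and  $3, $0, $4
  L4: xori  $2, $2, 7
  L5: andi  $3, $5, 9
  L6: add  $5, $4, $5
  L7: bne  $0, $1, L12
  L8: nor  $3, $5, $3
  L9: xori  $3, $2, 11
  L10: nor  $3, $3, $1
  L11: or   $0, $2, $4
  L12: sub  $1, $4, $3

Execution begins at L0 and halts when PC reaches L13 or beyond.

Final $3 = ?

#0 andi  $0, $2, 5 ; 0/5/9/0/7/3
#1 ori   $2, $3, 6 ; 0/5/6/0/7/3
#2 bne  $3, $0, L1 ; 0/5/6/0/7/3 ; →fallthru
#3 and  $3, $0, $4 ; 0/5/6/0/7/3
#4 xori  $2, $2, 7 ; 0/5/1/0/7/3
#5 andi  $3, $5, 9 ; 0/5/1/1/7/3
#6 add  $5, $4, $5 ; 0/5/1/1/7/10
#7 bne  $0, $1, L12 ; 0/5/1/1/7/10 ; →target
#8 nor  $3, $5, $3 ; 0/5/1/65524/7/10
#12 sub  $1, $4, $3 ; 0/19/1/65524/7/10

65524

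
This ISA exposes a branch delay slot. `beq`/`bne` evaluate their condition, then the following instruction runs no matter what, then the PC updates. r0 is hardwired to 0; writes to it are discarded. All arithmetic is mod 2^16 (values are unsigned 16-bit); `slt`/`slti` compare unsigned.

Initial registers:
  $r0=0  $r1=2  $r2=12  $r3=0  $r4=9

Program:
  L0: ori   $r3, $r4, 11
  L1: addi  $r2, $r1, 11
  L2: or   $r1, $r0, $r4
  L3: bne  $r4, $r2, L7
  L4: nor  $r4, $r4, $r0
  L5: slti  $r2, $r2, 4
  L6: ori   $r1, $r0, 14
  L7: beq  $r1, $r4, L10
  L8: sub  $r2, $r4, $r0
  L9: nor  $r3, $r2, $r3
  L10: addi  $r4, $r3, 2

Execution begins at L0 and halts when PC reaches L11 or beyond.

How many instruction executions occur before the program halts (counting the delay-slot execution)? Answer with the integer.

PC=0  ori   $r3, $r4, 11     | $r0=0 $r1=2 $r2=12 $r3=11 $r4=9
PC=1  addi  $r2, $r1, 11     | $r0=0 $r1=2 $r2=13 $r3=11 $r4=9
PC=2  or   $r1, $r0, $r4     | $r0=0 $r1=9 $r2=13 $r3=11 $r4=9
PC=3  bne  $r4, $r2, L7      | $r0=0 $r1=9 $r2=13 $r3=11 $r4=9  [TAKEN]
PC=4  nor  $r4, $r4, $r0     | $r0=0 $r1=9 $r2=13 $r3=11 $r4=65526
PC=7  beq  $r1, $r4, L10     | $r0=0 $r1=9 $r2=13 $r3=11 $r4=65526  [not taken]
PC=8  sub  $r2, $r4, $r0     | $r0=0 $r1=9 $r2=65526 $r3=11 $r4=65526
PC=9  nor  $r3, $r2, $r3     | $r0=0 $r1=9 $r2=65526 $r3=0 $r4=65526
PC=10 addi  $r4, $r3, 2      | $r0=0 $r1=9 $r2=65526 $r3=0 $r4=2

9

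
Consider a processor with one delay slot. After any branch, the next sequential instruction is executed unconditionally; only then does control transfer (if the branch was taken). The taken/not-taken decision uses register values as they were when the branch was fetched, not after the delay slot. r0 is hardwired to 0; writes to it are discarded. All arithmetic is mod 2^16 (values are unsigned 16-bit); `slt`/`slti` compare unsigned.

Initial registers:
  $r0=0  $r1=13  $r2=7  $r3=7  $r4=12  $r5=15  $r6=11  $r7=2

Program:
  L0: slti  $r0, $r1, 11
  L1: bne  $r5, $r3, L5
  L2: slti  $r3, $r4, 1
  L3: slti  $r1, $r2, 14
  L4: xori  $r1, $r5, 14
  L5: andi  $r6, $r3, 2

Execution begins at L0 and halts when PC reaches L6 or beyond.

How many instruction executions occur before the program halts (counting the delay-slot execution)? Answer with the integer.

  step pc=0: slti  $r0, $r1, 11  regs=(0,13,7,7,12,15,11,2)
  step pc=1: bne  $r5, $r3, L5  cond=T  regs=(0,13,7,7,12,15,11,2)
  step pc=2: slti  $r3, $r4, 1  regs=(0,13,7,0,12,15,11,2)
  step pc=5: andi  $r6, $r3, 2  regs=(0,13,7,0,12,15,0,2)

4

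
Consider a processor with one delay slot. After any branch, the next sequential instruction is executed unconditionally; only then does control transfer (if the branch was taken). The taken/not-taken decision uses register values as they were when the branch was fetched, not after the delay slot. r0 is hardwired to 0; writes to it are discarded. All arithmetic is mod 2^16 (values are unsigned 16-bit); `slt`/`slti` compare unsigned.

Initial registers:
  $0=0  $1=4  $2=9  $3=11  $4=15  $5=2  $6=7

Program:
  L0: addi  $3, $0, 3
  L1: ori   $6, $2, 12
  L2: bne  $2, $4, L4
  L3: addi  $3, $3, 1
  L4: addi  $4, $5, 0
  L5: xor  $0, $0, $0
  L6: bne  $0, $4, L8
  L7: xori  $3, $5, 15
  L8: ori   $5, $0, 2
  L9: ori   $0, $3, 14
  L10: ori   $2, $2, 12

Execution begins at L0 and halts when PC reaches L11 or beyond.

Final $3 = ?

13

#0 addi  $3, $0, 3 ; 0/4/9/3/15/2/7
#1 ori   $6, $2, 12 ; 0/4/9/3/15/2/13
#2 bne  $2, $4, L4 ; 0/4/9/3/15/2/13 ; →target
#3 addi  $3, $3, 1 ; 0/4/9/4/15/2/13
#4 addi  $4, $5, 0 ; 0/4/9/4/2/2/13
#5 xor  $0, $0, $0 ; 0/4/9/4/2/2/13
#6 bne  $0, $4, L8 ; 0/4/9/4/2/2/13 ; →target
#7 xori  $3, $5, 15 ; 0/4/9/13/2/2/13
#8 ori   $5, $0, 2 ; 0/4/9/13/2/2/13
#9 ori   $0, $3, 14 ; 0/4/9/13/2/2/13
#10 ori   $2, $2, 12 ; 0/4/13/13/2/2/13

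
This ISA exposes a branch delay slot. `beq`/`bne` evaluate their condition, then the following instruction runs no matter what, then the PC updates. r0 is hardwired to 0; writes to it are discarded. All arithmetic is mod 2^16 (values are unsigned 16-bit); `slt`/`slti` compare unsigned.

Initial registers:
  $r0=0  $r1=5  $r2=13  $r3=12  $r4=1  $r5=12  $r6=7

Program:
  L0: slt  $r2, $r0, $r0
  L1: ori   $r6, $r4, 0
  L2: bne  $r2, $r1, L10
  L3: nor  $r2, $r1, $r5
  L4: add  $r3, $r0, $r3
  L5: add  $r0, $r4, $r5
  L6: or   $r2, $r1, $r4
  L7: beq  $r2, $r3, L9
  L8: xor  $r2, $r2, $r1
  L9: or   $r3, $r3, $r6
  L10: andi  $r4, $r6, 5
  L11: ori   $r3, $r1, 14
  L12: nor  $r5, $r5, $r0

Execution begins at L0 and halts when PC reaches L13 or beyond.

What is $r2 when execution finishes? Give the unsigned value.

PC=0  slt  $r2, $r0, $r0     | $r0=0 $r1=5 $r2=0 $r3=12 $r4=1 $r5=12 $r6=7
PC=1  ori   $r6, $r4, 0      | $r0=0 $r1=5 $r2=0 $r3=12 $r4=1 $r5=12 $r6=1
PC=2  bne  $r2, $r1, L10     | $r0=0 $r1=5 $r2=0 $r3=12 $r4=1 $r5=12 $r6=1  [TAKEN]
PC=3  nor  $r2, $r1, $r5     | $r0=0 $r1=5 $r2=65522 $r3=12 $r4=1 $r5=12 $r6=1
PC=10 andi  $r4, $r6, 5      | $r0=0 $r1=5 $r2=65522 $r3=12 $r4=1 $r5=12 $r6=1
PC=11 ori   $r3, $r1, 14     | $r0=0 $r1=5 $r2=65522 $r3=15 $r4=1 $r5=12 $r6=1
PC=12 nor  $r5, $r5, $r0     | $r0=0 $r1=5 $r2=65522 $r3=15 $r4=1 $r5=65523 $r6=1

65522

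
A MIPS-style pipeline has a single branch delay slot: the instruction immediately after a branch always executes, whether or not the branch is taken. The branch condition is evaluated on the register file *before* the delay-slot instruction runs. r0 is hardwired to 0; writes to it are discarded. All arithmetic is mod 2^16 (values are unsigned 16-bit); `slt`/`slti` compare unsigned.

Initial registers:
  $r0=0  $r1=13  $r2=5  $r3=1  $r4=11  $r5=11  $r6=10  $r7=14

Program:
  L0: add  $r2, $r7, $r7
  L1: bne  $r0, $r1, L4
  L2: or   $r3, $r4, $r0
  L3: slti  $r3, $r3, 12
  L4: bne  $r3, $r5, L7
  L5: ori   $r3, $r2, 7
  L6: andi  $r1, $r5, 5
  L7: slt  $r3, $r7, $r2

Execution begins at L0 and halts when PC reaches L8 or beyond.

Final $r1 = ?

PC=0  add  $r2, $r7, $r7     | $r0=0 $r1=13 $r2=28 $r3=1 $r4=11 $r5=11 $r6=10 $r7=14
PC=1  bne  $r0, $r1, L4      | $r0=0 $r1=13 $r2=28 $r3=1 $r4=11 $r5=11 $r6=10 $r7=14  [TAKEN]
PC=2  or   $r3, $r4, $r0     | $r0=0 $r1=13 $r2=28 $r3=11 $r4=11 $r5=11 $r6=10 $r7=14
PC=4  bne  $r3, $r5, L7      | $r0=0 $r1=13 $r2=28 $r3=11 $r4=11 $r5=11 $r6=10 $r7=14  [not taken]
PC=5  ori   $r3, $r2, 7      | $r0=0 $r1=13 $r2=28 $r3=31 $r4=11 $r5=11 $r6=10 $r7=14
PC=6  andi  $r1, $r5, 5      | $r0=0 $r1=1 $r2=28 $r3=31 $r4=11 $r5=11 $r6=10 $r7=14
PC=7  slt  $r3, $r7, $r2     | $r0=0 $r1=1 $r2=28 $r3=1 $r4=11 $r5=11 $r6=10 $r7=14

1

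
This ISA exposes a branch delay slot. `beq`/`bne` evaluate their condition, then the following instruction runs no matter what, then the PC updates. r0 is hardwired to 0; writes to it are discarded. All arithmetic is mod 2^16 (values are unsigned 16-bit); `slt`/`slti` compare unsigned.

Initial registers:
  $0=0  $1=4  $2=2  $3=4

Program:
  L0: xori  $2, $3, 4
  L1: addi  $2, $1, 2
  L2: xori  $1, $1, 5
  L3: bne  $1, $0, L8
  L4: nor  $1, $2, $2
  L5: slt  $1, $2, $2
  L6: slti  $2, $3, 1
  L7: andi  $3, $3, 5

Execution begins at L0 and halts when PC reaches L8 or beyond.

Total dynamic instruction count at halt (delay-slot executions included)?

5

  step pc=0: xori  $2, $3, 4  regs=(0,4,0,4)
  step pc=1: addi  $2, $1, 2  regs=(0,4,6,4)
  step pc=2: xori  $1, $1, 5  regs=(0,1,6,4)
  step pc=3: bne  $1, $0, L8  cond=T  regs=(0,1,6,4)
  step pc=4: nor  $1, $2, $2  regs=(0,65529,6,4)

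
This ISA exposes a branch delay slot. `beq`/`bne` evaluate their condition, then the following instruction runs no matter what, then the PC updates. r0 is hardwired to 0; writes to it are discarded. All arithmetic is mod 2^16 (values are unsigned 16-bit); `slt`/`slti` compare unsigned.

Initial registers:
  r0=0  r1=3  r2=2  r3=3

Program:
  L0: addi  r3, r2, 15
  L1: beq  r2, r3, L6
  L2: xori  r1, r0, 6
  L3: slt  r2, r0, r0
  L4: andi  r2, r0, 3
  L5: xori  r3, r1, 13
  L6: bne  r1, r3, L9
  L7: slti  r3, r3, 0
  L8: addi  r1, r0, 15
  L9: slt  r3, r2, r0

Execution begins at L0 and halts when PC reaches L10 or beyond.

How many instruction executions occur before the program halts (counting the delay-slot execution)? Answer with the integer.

9

[0] addi  r3, r2, 15  →  {r0:0, r1:3, r2:2, r3:17}
[1] beq  r2, r3, L6  →  {r0:0, r1:3, r2:2, r3:17}  ⟨branch fallthrough⟩
[2] xori  r1, r0, 6  →  {r0:0, r1:6, r2:2, r3:17}
[3] slt  r2, r0, r0  →  {r0:0, r1:6, r2:0, r3:17}
[4] andi  r2, r0, 3  →  {r0:0, r1:6, r2:0, r3:17}
[5] xori  r3, r1, 13  →  {r0:0, r1:6, r2:0, r3:11}
[6] bne  r1, r3, L9  →  {r0:0, r1:6, r2:0, r3:11}  ⟨branch taken⟩
[7] slti  r3, r3, 0  →  {r0:0, r1:6, r2:0, r3:0}
[9] slt  r3, r2, r0  →  {r0:0, r1:6, r2:0, r3:0}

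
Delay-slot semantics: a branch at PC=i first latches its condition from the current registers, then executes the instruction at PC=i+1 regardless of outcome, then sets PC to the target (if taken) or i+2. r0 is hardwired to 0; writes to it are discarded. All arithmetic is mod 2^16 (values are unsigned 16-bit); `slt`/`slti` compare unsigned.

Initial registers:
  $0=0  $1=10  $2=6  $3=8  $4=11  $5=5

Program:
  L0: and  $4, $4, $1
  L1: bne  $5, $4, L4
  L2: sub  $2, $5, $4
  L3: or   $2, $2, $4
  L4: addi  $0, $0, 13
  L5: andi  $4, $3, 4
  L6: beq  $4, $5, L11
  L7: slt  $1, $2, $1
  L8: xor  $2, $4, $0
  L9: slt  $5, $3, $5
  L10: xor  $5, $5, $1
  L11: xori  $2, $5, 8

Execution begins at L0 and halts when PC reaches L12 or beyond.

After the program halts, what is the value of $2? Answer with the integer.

8

#0 and  $4, $4, $1 ; 0/10/6/8/10/5
#1 bne  $5, $4, L4 ; 0/10/6/8/10/5 ; →target
#2 sub  $2, $5, $4 ; 0/10/65531/8/10/5
#4 addi  $0, $0, 13 ; 0/10/65531/8/10/5
#5 andi  $4, $3, 4 ; 0/10/65531/8/0/5
#6 beq  $4, $5, L11 ; 0/10/65531/8/0/5 ; →fallthru
#7 slt  $1, $2, $1 ; 0/0/65531/8/0/5
#8 xor  $2, $4, $0 ; 0/0/0/8/0/5
#9 slt  $5, $3, $5 ; 0/0/0/8/0/0
#10 xor  $5, $5, $1 ; 0/0/0/8/0/0
#11 xori  $2, $5, 8 ; 0/0/8/8/0/0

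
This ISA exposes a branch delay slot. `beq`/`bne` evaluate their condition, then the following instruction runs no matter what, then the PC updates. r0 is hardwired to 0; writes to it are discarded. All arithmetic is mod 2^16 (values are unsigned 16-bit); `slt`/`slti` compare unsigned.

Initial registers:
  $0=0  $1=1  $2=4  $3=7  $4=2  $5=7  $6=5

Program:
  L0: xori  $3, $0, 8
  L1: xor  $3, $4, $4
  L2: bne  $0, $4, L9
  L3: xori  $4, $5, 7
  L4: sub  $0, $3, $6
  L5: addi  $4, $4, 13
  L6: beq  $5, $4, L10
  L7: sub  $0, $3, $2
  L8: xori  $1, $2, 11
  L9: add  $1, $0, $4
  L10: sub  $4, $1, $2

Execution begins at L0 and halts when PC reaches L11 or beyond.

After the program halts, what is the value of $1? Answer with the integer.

0

PC=0  xori  $3, $0, 8        | $0=0 $1=1 $2=4 $3=8 $4=2 $5=7 $6=5
PC=1  xor  $3, $4, $4        | $0=0 $1=1 $2=4 $3=0 $4=2 $5=7 $6=5
PC=2  bne  $0, $4, L9        | $0=0 $1=1 $2=4 $3=0 $4=2 $5=7 $6=5  [TAKEN]
PC=3  xori  $4, $5, 7        | $0=0 $1=1 $2=4 $3=0 $4=0 $5=7 $6=5
PC=9  add  $1, $0, $4        | $0=0 $1=0 $2=4 $3=0 $4=0 $5=7 $6=5
PC=10 sub  $4, $1, $2        | $0=0 $1=0 $2=4 $3=0 $4=65532 $5=7 $6=5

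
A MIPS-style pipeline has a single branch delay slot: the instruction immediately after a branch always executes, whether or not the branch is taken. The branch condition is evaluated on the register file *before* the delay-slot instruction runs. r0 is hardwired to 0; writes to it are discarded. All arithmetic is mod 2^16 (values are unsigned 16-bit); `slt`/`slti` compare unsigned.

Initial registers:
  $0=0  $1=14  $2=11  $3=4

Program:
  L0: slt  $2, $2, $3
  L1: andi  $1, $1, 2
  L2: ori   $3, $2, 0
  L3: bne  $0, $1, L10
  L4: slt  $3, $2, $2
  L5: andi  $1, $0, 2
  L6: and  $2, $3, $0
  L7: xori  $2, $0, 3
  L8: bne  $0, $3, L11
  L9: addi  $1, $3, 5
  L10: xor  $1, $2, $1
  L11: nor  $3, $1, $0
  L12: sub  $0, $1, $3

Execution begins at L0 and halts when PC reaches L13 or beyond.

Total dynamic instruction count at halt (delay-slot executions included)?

[0] slt  $2, $2, $3  →  {$0:0, $1:14, $2:0, $3:4}
[1] andi  $1, $1, 2  →  {$0:0, $1:2, $2:0, $3:4}
[2] ori   $3, $2, 0  →  {$0:0, $1:2, $2:0, $3:0}
[3] bne  $0, $1, L10  →  {$0:0, $1:2, $2:0, $3:0}  ⟨branch taken⟩
[4] slt  $3, $2, $2  →  {$0:0, $1:2, $2:0, $3:0}
[10] xor  $1, $2, $1  →  {$0:0, $1:2, $2:0, $3:0}
[11] nor  $3, $1, $0  →  {$0:0, $1:2, $2:0, $3:65533}
[12] sub  $0, $1, $3  →  {$0:0, $1:2, $2:0, $3:65533}

8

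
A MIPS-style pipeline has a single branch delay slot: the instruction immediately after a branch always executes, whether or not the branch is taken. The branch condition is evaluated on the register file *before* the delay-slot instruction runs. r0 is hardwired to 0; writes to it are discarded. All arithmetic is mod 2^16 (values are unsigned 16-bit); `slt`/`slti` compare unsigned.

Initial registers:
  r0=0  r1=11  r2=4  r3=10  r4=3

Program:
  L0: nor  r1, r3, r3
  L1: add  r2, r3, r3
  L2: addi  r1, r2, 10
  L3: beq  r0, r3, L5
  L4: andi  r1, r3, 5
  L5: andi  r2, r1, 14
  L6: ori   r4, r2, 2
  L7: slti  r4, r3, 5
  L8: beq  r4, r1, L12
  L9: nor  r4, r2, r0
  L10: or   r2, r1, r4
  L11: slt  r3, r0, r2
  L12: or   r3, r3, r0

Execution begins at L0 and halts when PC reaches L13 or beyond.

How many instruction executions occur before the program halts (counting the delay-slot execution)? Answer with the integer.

11

#0 nor  r1, r3, r3 ; 0/65525/4/10/3
#1 add  r2, r3, r3 ; 0/65525/20/10/3
#2 addi  r1, r2, 10 ; 0/30/20/10/3
#3 beq  r0, r3, L5 ; 0/30/20/10/3 ; →fallthru
#4 andi  r1, r3, 5 ; 0/0/20/10/3
#5 andi  r2, r1, 14 ; 0/0/0/10/3
#6 ori   r4, r2, 2 ; 0/0/0/10/2
#7 slti  r4, r3, 5 ; 0/0/0/10/0
#8 beq  r4, r1, L12 ; 0/0/0/10/0 ; →target
#9 nor  r4, r2, r0 ; 0/0/0/10/65535
#12 or   r3, r3, r0 ; 0/0/0/10/65535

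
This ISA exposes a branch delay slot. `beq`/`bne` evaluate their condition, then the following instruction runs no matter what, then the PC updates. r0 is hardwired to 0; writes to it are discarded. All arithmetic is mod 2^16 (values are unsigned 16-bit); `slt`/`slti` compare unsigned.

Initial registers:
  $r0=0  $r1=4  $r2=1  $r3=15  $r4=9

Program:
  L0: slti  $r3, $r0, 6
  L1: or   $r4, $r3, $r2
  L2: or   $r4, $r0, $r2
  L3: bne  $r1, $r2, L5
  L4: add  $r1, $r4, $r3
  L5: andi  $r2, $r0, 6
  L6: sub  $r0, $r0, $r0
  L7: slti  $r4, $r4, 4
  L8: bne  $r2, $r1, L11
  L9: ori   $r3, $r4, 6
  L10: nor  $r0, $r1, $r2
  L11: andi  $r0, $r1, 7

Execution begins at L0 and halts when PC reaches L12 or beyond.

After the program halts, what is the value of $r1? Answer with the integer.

2

[0] slti  $r3, $r0, 6  →  {$r0:0, $r1:4, $r2:1, $r3:1, $r4:9}
[1] or   $r4, $r3, $r2  →  {$r0:0, $r1:4, $r2:1, $r3:1, $r4:1}
[2] or   $r4, $r0, $r2  →  {$r0:0, $r1:4, $r2:1, $r3:1, $r4:1}
[3] bne  $r1, $r2, L5  →  {$r0:0, $r1:4, $r2:1, $r3:1, $r4:1}  ⟨branch taken⟩
[4] add  $r1, $r4, $r3  →  {$r0:0, $r1:2, $r2:1, $r3:1, $r4:1}
[5] andi  $r2, $r0, 6  →  {$r0:0, $r1:2, $r2:0, $r3:1, $r4:1}
[6] sub  $r0, $r0, $r0  →  {$r0:0, $r1:2, $r2:0, $r3:1, $r4:1}
[7] slti  $r4, $r4, 4  →  {$r0:0, $r1:2, $r2:0, $r3:1, $r4:1}
[8] bne  $r2, $r1, L11  →  {$r0:0, $r1:2, $r2:0, $r3:1, $r4:1}  ⟨branch taken⟩
[9] ori   $r3, $r4, 6  →  {$r0:0, $r1:2, $r2:0, $r3:7, $r4:1}
[11] andi  $r0, $r1, 7  →  {$r0:0, $r1:2, $r2:0, $r3:7, $r4:1}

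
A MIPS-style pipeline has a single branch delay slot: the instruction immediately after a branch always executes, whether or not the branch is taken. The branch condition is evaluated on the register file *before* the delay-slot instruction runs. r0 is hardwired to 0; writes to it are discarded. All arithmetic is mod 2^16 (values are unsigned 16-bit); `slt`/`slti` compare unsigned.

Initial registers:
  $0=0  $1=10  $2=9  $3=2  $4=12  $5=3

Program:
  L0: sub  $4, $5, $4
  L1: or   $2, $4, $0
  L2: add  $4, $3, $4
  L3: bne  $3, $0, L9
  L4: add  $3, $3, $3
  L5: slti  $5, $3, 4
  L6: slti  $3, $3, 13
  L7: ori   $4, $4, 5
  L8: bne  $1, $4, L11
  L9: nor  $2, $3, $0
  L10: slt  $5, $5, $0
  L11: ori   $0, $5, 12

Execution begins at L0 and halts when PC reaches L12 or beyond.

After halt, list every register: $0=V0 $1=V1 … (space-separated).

$0=0 $1=10 $2=65531 $3=4 $4=65529 $5=0

#0 sub  $4, $5, $4 ; 0/10/9/2/65527/3
#1 or   $2, $4, $0 ; 0/10/65527/2/65527/3
#2 add  $4, $3, $4 ; 0/10/65527/2/65529/3
#3 bne  $3, $0, L9 ; 0/10/65527/2/65529/3 ; →target
#4 add  $3, $3, $3 ; 0/10/65527/4/65529/3
#9 nor  $2, $3, $0 ; 0/10/65531/4/65529/3
#10 slt  $5, $5, $0 ; 0/10/65531/4/65529/0
#11 ori   $0, $5, 12 ; 0/10/65531/4/65529/0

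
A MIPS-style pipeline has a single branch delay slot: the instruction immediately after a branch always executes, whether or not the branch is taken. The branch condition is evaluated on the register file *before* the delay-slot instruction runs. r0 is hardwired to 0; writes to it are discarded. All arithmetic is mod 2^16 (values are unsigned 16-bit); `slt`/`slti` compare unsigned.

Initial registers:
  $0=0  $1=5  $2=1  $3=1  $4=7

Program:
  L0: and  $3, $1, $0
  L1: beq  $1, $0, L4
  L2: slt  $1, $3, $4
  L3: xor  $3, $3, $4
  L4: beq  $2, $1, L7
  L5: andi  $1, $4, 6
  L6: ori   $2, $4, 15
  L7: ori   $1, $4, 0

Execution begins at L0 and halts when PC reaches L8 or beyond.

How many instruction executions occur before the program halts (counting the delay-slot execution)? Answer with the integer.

7

#0 and  $3, $1, $0 ; 0/5/1/0/7
#1 beq  $1, $0, L4 ; 0/5/1/0/7 ; →fallthru
#2 slt  $1, $3, $4 ; 0/1/1/0/7
#3 xor  $3, $3, $4 ; 0/1/1/7/7
#4 beq  $2, $1, L7 ; 0/1/1/7/7 ; →target
#5 andi  $1, $4, 6 ; 0/6/1/7/7
#7 ori   $1, $4, 0 ; 0/7/1/7/7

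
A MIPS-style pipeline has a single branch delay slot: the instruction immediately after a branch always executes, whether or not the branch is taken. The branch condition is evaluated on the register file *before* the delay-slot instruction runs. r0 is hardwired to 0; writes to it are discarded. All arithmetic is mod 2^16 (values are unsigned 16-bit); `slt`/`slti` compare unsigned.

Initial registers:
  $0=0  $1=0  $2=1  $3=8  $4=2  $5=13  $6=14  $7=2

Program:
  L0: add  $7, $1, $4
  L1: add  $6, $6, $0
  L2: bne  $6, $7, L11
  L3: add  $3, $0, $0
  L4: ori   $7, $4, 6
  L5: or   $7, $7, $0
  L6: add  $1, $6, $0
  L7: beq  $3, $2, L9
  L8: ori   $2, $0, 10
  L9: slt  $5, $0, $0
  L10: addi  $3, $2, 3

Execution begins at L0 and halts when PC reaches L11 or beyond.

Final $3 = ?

0

PC=0  add  $7, $1, $4        | $0=0 $1=0 $2=1 $3=8 $4=2 $5=13 $6=14 $7=2
PC=1  add  $6, $6, $0        | $0=0 $1=0 $2=1 $3=8 $4=2 $5=13 $6=14 $7=2
PC=2  bne  $6, $7, L11       | $0=0 $1=0 $2=1 $3=8 $4=2 $5=13 $6=14 $7=2  [TAKEN]
PC=3  add  $3, $0, $0        | $0=0 $1=0 $2=1 $3=0 $4=2 $5=13 $6=14 $7=2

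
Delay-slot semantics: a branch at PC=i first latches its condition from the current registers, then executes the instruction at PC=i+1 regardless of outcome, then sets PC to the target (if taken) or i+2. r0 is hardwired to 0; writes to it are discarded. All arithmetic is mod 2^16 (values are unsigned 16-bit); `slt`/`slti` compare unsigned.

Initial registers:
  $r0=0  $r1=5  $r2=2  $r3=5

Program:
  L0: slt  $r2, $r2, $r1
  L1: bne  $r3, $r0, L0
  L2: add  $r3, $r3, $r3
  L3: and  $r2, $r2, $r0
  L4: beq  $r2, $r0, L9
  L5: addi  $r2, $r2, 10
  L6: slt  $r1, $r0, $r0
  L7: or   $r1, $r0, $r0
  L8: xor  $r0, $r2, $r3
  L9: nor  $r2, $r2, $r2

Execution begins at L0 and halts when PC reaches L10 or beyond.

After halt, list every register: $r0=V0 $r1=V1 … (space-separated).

$r0=0 $r1=5 $r2=65525 $r3=0

[0] slt  $r2, $r2, $r1  →  {$r0:0, $r1:5, $r2:1, $r3:5}
[1] bne  $r3, $r0, L0  →  {$r0:0, $r1:5, $r2:1, $r3:5}  ⟨branch taken⟩
[2] add  $r3, $r3, $r3  →  {$r0:0, $r1:5, $r2:1, $r3:10}
[0] slt  $r2, $r2, $r1  →  {$r0:0, $r1:5, $r2:1, $r3:10}
[1] bne  $r3, $r0, L0  →  {$r0:0, $r1:5, $r2:1, $r3:10}  ⟨branch taken⟩
[2] add  $r3, $r3, $r3  →  {$r0:0, $r1:5, $r2:1, $r3:20}
[0] slt  $r2, $r2, $r1  →  {$r0:0, $r1:5, $r2:1, $r3:20}
[1] bne  $r3, $r0, L0  →  {$r0:0, $r1:5, $r2:1, $r3:20}  ⟨branch taken⟩
[2] add  $r3, $r3, $r3  →  {$r0:0, $r1:5, $r2:1, $r3:40}
[0] slt  $r2, $r2, $r1  →  {$r0:0, $r1:5, $r2:1, $r3:40}
[1] bne  $r3, $r0, L0  →  {$r0:0, $r1:5, $r2:1, $r3:40}  ⟨branch taken⟩
[2] add  $r3, $r3, $r3  →  {$r0:0, $r1:5, $r2:1, $r3:80}
[0] slt  $r2, $r2, $r1  →  {$r0:0, $r1:5, $r2:1, $r3:80}
[1] bne  $r3, $r0, L0  →  {$r0:0, $r1:5, $r2:1, $r3:80}  ⟨branch taken⟩
[2] add  $r3, $r3, $r3  →  {$r0:0, $r1:5, $r2:1, $r3:160}
[0] slt  $r2, $r2, $r1  →  {$r0:0, $r1:5, $r2:1, $r3:160}
[1] bne  $r3, $r0, L0  →  {$r0:0, $r1:5, $r2:1, $r3:160}  ⟨branch taken⟩
[2] add  $r3, $r3, $r3  →  {$r0:0, $r1:5, $r2:1, $r3:320}
[0] slt  $r2, $r2, $r1  →  {$r0:0, $r1:5, $r2:1, $r3:320}
[1] bne  $r3, $r0, L0  →  {$r0:0, $r1:5, $r2:1, $r3:320}  ⟨branch taken⟩
[2] add  $r3, $r3, $r3  →  {$r0:0, $r1:5, $r2:1, $r3:640}
[0] slt  $r2, $r2, $r1  →  {$r0:0, $r1:5, $r2:1, $r3:640}
[1] bne  $r3, $r0, L0  →  {$r0:0, $r1:5, $r2:1, $r3:640}  ⟨branch taken⟩
[2] add  $r3, $r3, $r3  →  {$r0:0, $r1:5, $r2:1, $r3:1280}
[0] slt  $r2, $r2, $r1  →  {$r0:0, $r1:5, $r2:1, $r3:1280}
[1] bne  $r3, $r0, L0  →  {$r0:0, $r1:5, $r2:1, $r3:1280}  ⟨branch taken⟩
[2] add  $r3, $r3, $r3  →  {$r0:0, $r1:5, $r2:1, $r3:2560}
[0] slt  $r2, $r2, $r1  →  {$r0:0, $r1:5, $r2:1, $r3:2560}
[1] bne  $r3, $r0, L0  →  {$r0:0, $r1:5, $r2:1, $r3:2560}  ⟨branch taken⟩
[2] add  $r3, $r3, $r3  →  {$r0:0, $r1:5, $r2:1, $r3:5120}
[0] slt  $r2, $r2, $r1  →  {$r0:0, $r1:5, $r2:1, $r3:5120}
[1] bne  $r3, $r0, L0  →  {$r0:0, $r1:5, $r2:1, $r3:5120}  ⟨branch taken⟩
[2] add  $r3, $r3, $r3  →  {$r0:0, $r1:5, $r2:1, $r3:10240}
[0] slt  $r2, $r2, $r1  →  {$r0:0, $r1:5, $r2:1, $r3:10240}
[1] bne  $r3, $r0, L0  →  {$r0:0, $r1:5, $r2:1, $r3:10240}  ⟨branch taken⟩
[2] add  $r3, $r3, $r3  →  {$r0:0, $r1:5, $r2:1, $r3:20480}
[0] slt  $r2, $r2, $r1  →  {$r0:0, $r1:5, $r2:1, $r3:20480}
[1] bne  $r3, $r0, L0  →  {$r0:0, $r1:5, $r2:1, $r3:20480}  ⟨branch taken⟩
[2] add  $r3, $r3, $r3  →  {$r0:0, $r1:5, $r2:1, $r3:40960}
[0] slt  $r2, $r2, $r1  →  {$r0:0, $r1:5, $r2:1, $r3:40960}
[1] bne  $r3, $r0, L0  →  {$r0:0, $r1:5, $r2:1, $r3:40960}  ⟨branch taken⟩
[2] add  $r3, $r3, $r3  →  {$r0:0, $r1:5, $r2:1, $r3:16384}
[0] slt  $r2, $r2, $r1  →  {$r0:0, $r1:5, $r2:1, $r3:16384}
[1] bne  $r3, $r0, L0  →  {$r0:0, $r1:5, $r2:1, $r3:16384}  ⟨branch taken⟩
[2] add  $r3, $r3, $r3  →  {$r0:0, $r1:5, $r2:1, $r3:32768}
[0] slt  $r2, $r2, $r1  →  {$r0:0, $r1:5, $r2:1, $r3:32768}
[1] bne  $r3, $r0, L0  →  {$r0:0, $r1:5, $r2:1, $r3:32768}  ⟨branch taken⟩
[2] add  $r3, $r3, $r3  →  {$r0:0, $r1:5, $r2:1, $r3:0}
[0] slt  $r2, $r2, $r1  →  {$r0:0, $r1:5, $r2:1, $r3:0}
[1] bne  $r3, $r0, L0  →  {$r0:0, $r1:5, $r2:1, $r3:0}  ⟨branch fallthrough⟩
[2] add  $r3, $r3, $r3  →  {$r0:0, $r1:5, $r2:1, $r3:0}
[3] and  $r2, $r2, $r0  →  {$r0:0, $r1:5, $r2:0, $r3:0}
[4] beq  $r2, $r0, L9  →  {$r0:0, $r1:5, $r2:0, $r3:0}  ⟨branch taken⟩
[5] addi  $r2, $r2, 10  →  {$r0:0, $r1:5, $r2:10, $r3:0}
[9] nor  $r2, $r2, $r2  →  {$r0:0, $r1:5, $r2:65525, $r3:0}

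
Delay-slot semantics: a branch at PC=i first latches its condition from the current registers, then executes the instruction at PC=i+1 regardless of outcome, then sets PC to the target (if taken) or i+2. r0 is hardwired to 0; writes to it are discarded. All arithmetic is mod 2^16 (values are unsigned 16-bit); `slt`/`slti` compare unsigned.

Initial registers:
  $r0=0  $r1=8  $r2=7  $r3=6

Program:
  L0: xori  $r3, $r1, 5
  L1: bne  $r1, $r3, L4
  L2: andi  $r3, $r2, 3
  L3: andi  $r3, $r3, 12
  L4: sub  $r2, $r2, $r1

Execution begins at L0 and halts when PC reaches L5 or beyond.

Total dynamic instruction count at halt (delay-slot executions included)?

[0] xori  $r3, $r1, 5  →  {$r0:0, $r1:8, $r2:7, $r3:13}
[1] bne  $r1, $r3, L4  →  {$r0:0, $r1:8, $r2:7, $r3:13}  ⟨branch taken⟩
[2] andi  $r3, $r2, 3  →  {$r0:0, $r1:8, $r2:7, $r3:3}
[4] sub  $r2, $r2, $r1  →  {$r0:0, $r1:8, $r2:65535, $r3:3}

4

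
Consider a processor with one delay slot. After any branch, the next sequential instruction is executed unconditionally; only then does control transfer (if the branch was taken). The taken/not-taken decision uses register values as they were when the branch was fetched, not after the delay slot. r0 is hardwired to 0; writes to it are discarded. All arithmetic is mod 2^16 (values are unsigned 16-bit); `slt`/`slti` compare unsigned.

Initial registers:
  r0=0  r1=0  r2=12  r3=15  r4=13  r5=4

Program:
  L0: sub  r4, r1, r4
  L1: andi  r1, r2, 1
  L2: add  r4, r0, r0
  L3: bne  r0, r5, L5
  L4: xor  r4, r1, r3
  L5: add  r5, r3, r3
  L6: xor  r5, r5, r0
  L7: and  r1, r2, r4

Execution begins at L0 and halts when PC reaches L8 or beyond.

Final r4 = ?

#0 sub  r4, r1, r4 ; 0/0/12/15/65523/4
#1 andi  r1, r2, 1 ; 0/0/12/15/65523/4
#2 add  r4, r0, r0 ; 0/0/12/15/0/4
#3 bne  r0, r5, L5 ; 0/0/12/15/0/4 ; →target
#4 xor  r4, r1, r3 ; 0/0/12/15/15/4
#5 add  r5, r3, r3 ; 0/0/12/15/15/30
#6 xor  r5, r5, r0 ; 0/0/12/15/15/30
#7 and  r1, r2, r4 ; 0/12/12/15/15/30

15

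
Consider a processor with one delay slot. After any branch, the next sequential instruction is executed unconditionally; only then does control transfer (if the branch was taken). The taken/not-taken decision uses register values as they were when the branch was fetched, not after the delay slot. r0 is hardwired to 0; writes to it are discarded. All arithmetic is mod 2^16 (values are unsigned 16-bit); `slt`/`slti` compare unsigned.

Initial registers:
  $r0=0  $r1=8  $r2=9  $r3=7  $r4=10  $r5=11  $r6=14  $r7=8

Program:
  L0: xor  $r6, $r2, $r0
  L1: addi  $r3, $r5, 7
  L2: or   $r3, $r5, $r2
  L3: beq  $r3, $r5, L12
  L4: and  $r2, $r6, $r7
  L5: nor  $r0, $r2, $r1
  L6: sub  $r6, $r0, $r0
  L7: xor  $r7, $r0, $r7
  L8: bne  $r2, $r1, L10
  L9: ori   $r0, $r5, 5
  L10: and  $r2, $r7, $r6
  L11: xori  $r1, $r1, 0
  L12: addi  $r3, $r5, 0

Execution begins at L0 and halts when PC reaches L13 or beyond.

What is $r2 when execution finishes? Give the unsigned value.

  step pc=0: xor  $r6, $r2, $r0  regs=(0,8,9,7,10,11,9,8)
  step pc=1: addi  $r3, $r5, 7  regs=(0,8,9,18,10,11,9,8)
  step pc=2: or   $r3, $r5, $r2  regs=(0,8,9,11,10,11,9,8)
  step pc=3: beq  $r3, $r5, L12  cond=T  regs=(0,8,9,11,10,11,9,8)
  step pc=4: and  $r2, $r6, $r7  regs=(0,8,8,11,10,11,9,8)
  step pc=12: addi  $r3, $r5, 0  regs=(0,8,8,11,10,11,9,8)

8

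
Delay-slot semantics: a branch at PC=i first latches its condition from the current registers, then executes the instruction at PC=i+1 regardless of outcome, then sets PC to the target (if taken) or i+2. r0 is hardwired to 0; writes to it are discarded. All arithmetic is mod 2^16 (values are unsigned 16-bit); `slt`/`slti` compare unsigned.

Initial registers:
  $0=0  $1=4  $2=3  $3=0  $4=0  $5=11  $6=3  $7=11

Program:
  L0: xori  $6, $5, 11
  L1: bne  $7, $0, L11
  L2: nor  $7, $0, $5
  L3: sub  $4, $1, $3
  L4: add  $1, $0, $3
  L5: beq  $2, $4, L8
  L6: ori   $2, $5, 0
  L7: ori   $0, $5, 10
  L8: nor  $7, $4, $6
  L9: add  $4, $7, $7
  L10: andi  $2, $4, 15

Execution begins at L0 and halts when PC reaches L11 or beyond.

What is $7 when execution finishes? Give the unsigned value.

65524

[0] xori  $6, $5, 11  →  {$0:0, $1:4, $2:3, $3:0, $4:0, $5:11, $6:0, $7:11}
[1] bne  $7, $0, L11  →  {$0:0, $1:4, $2:3, $3:0, $4:0, $5:11, $6:0, $7:11}  ⟨branch taken⟩
[2] nor  $7, $0, $5  →  {$0:0, $1:4, $2:3, $3:0, $4:0, $5:11, $6:0, $7:65524}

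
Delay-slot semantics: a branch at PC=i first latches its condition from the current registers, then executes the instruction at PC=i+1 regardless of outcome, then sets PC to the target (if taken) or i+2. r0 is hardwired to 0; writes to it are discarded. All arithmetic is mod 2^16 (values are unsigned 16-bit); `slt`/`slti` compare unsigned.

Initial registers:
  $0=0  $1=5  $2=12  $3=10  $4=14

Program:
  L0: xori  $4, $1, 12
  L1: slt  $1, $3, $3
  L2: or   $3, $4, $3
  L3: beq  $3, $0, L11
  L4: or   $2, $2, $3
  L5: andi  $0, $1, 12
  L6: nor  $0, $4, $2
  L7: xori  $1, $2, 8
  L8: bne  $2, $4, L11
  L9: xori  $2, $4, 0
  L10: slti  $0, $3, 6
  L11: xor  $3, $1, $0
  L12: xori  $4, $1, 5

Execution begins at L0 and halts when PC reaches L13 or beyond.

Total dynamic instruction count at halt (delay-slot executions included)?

  step pc=0: xori  $4, $1, 12  regs=(0,5,12,10,9)
  step pc=1: slt  $1, $3, $3  regs=(0,0,12,10,9)
  step pc=2: or   $3, $4, $3  regs=(0,0,12,11,9)
  step pc=3: beq  $3, $0, L11  cond=F  regs=(0,0,12,11,9)
  step pc=4: or   $2, $2, $3  regs=(0,0,15,11,9)
  step pc=5: andi  $0, $1, 12  regs=(0,0,15,11,9)
  step pc=6: nor  $0, $4, $2  regs=(0,0,15,11,9)
  step pc=7: xori  $1, $2, 8  regs=(0,7,15,11,9)
  step pc=8: bne  $2, $4, L11  cond=T  regs=(0,7,15,11,9)
  step pc=9: xori  $2, $4, 0  regs=(0,7,9,11,9)
  step pc=11: xor  $3, $1, $0  regs=(0,7,9,7,9)
  step pc=12: xori  $4, $1, 5  regs=(0,7,9,7,2)

12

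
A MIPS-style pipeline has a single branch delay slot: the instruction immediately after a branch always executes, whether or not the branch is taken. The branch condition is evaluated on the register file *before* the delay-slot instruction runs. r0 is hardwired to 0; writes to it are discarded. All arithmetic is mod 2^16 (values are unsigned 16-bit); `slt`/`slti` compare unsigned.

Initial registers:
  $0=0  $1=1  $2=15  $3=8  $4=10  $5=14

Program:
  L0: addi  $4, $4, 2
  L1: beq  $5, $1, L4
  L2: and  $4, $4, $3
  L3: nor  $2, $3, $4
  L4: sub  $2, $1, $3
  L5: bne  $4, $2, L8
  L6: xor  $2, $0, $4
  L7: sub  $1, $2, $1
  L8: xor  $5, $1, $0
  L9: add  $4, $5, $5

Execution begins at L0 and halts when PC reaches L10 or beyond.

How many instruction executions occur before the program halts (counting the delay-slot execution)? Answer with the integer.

9

PC=0  addi  $4, $4, 2        | $0=0 $1=1 $2=15 $3=8 $4=12 $5=14
PC=1  beq  $5, $1, L4        | $0=0 $1=1 $2=15 $3=8 $4=12 $5=14  [not taken]
PC=2  and  $4, $4, $3        | $0=0 $1=1 $2=15 $3=8 $4=8 $5=14
PC=3  nor  $2, $3, $4        | $0=0 $1=1 $2=65527 $3=8 $4=8 $5=14
PC=4  sub  $2, $1, $3        | $0=0 $1=1 $2=65529 $3=8 $4=8 $5=14
PC=5  bne  $4, $2, L8        | $0=0 $1=1 $2=65529 $3=8 $4=8 $5=14  [TAKEN]
PC=6  xor  $2, $0, $4        | $0=0 $1=1 $2=8 $3=8 $4=8 $5=14
PC=8  xor  $5, $1, $0        | $0=0 $1=1 $2=8 $3=8 $4=8 $5=1
PC=9  add  $4, $5, $5        | $0=0 $1=1 $2=8 $3=8 $4=2 $5=1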